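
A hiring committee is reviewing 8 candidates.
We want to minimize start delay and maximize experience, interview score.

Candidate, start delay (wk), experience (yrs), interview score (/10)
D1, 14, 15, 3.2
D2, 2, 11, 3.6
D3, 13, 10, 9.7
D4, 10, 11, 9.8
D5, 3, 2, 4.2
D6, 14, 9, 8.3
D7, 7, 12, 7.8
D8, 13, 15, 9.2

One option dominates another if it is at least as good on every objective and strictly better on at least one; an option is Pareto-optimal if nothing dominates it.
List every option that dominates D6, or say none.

D3: start delay 13≤14, experience 10≥9, interview score 9.7≥8.3 — dominates D6.
D4: start delay 10≤14, experience 11≥9, interview score 9.8≥8.3 — dominates D6.
D8: start delay 13≤14, experience 15≥9, interview score 9.2≥8.3 — dominates D6.
Others (D1, D2, D5, D7) are each worse than D6 on at least one objective.

D3, D4, D8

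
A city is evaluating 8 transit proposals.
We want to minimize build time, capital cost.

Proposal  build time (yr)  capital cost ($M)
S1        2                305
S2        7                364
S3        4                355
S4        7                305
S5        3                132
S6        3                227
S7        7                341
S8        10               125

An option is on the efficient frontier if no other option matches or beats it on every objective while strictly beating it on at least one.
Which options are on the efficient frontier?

S1, S5, S8

S1: not dominated (best build time).
S2: dominated by S1 (build time 2≤7, capital cost 305≤364).
S3: dominated by S1 (build time 2≤4, capital cost 305≤355).
S4: dominated by S1 (build time 2≤7, capital cost 305≤305).
S5: not dominated.
S6: dominated by S5 (build time 3≤3, capital cost 132≤227).
S7: dominated by S1 (build time 2≤7, capital cost 305≤341).
S8: not dominated (best capital cost).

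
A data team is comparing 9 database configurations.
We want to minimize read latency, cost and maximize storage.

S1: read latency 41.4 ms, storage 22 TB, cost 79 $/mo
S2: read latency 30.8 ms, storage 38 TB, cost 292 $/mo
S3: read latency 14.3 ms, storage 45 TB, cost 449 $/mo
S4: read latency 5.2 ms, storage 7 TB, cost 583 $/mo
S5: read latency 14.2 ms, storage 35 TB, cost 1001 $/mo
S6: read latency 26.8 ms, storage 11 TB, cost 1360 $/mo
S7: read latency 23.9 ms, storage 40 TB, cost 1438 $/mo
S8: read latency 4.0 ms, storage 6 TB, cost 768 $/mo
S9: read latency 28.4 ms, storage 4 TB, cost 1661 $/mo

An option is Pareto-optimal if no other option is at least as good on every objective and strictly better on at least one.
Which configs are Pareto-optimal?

S1: not dominated (best cost).
S2: not dominated.
S3: not dominated (best storage).
S4: not dominated.
S5: not dominated.
S6: dominated by S3 (read latency 14.3≤26.8, storage 45≥11, cost 449≤1360).
S7: dominated by S3 (read latency 14.3≤23.9, storage 45≥40, cost 449≤1438).
S8: not dominated (best read latency).
S9: dominated by S3 (read latency 14.3≤28.4, storage 45≥4, cost 449≤1661).

S1, S2, S3, S4, S5, S8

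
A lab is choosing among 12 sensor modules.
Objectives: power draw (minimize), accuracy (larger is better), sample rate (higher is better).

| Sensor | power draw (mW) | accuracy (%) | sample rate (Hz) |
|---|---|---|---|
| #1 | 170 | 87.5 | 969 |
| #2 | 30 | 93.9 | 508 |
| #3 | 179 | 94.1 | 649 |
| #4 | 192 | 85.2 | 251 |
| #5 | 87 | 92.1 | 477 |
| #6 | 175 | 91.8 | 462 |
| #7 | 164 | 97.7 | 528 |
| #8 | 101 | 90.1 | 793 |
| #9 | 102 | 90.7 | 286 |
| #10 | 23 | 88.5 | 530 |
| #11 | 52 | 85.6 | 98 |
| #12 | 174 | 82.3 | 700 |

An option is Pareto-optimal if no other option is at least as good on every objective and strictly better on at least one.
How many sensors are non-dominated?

6

#1: not dominated (best sample rate).
#2: not dominated.
#3: not dominated.
#4: dominated by #1 (power draw 170≤192, accuracy 87.5≥85.2, sample rate 969≥251).
#5: dominated by #2 (power draw 30≤87, accuracy 93.9≥92.1, sample rate 508≥477).
#6: dominated by #2 (power draw 30≤175, accuracy 93.9≥91.8, sample rate 508≥462).
#7: not dominated (best accuracy).
#8: not dominated.
#9: dominated by #2 (power draw 30≤102, accuracy 93.9≥90.7, sample rate 508≥286).
#10: not dominated (best power draw).
#11: dominated by #2 (power draw 30≤52, accuracy 93.9≥85.6, sample rate 508≥98).
#12: dominated by #1 (power draw 170≤174, accuracy 87.5≥82.3, sample rate 969≥700).
Pareto-optimal: #1, #2, #3, #7, #8, #10 → 6.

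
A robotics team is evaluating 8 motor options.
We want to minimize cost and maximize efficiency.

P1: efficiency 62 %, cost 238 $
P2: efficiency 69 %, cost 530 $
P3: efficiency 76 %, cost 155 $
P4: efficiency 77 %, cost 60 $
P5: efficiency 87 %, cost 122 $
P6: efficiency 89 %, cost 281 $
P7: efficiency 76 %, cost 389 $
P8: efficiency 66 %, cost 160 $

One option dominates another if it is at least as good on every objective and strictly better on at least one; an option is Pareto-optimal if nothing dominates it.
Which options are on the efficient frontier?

P4, P5, P6

P1: dominated by P3 (efficiency 76≥62, cost 155≤238).
P2: dominated by P3 (efficiency 76≥69, cost 155≤530).
P3: dominated by P4 (efficiency 77≥76, cost 60≤155).
P4: not dominated (best cost).
P5: not dominated.
P6: not dominated (best efficiency).
P7: dominated by P3 (efficiency 76≥76, cost 155≤389).
P8: dominated by P3 (efficiency 76≥66, cost 155≤160).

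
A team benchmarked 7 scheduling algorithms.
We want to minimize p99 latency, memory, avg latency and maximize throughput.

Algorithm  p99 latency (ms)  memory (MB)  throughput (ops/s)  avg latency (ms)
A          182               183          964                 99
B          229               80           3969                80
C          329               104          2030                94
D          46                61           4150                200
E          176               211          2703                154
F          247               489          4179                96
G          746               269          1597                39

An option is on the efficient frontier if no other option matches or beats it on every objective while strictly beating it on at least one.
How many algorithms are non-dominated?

A: not dominated.
B: not dominated.
C: dominated by B (p99 latency 229≤329, memory 80≤104, throughput 3969≥2030, avg latency 80≤94).
D: not dominated (best p99 latency).
E: not dominated.
F: not dominated (best throughput).
G: not dominated (best avg latency).
Pareto-optimal: A, B, D, E, F, G → 6.

6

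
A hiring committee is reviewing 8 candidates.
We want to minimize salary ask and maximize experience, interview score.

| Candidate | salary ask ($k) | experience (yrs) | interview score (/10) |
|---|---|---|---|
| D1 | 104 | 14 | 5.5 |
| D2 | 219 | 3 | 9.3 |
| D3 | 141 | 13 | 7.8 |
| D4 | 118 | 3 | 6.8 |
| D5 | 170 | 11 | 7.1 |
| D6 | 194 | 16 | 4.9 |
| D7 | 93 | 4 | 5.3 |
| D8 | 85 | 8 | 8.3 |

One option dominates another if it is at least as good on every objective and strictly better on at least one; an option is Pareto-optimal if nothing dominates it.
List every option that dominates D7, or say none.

D8: salary ask 85≤93, experience 8≥4, interview score 8.3≥5.3 — dominates D7.
Others (D1, D2, D3, D4, D5, D6) are each worse than D7 on at least one objective.

D8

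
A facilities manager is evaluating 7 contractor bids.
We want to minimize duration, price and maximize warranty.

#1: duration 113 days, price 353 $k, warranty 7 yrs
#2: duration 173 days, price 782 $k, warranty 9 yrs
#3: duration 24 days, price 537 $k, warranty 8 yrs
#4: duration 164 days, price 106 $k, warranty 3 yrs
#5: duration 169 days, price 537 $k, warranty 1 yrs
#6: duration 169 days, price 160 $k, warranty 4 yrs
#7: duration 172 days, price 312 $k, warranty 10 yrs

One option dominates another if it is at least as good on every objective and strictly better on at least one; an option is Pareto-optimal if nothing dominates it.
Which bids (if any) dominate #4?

none

#1: worse on price (353 vs 106).
#2: worse on duration (173 vs 164).
#3: worse on price (537 vs 106).
#5: worse on duration (169 vs 164).
#6: worse on duration (169 vs 164).
#7: worse on duration (172 vs 164).
No option dominates #4.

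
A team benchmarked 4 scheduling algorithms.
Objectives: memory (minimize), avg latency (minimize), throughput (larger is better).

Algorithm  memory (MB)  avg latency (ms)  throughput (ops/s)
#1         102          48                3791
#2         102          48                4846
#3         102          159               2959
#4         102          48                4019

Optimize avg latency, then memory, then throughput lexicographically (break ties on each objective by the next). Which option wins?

#2

First minimize avg latency: best is 48, kept {#1, #2, #4}.
Then minimize memory: best is 102, kept {#1, #2, #4}.
Then maximize throughput: best is 4846, kept {#2}.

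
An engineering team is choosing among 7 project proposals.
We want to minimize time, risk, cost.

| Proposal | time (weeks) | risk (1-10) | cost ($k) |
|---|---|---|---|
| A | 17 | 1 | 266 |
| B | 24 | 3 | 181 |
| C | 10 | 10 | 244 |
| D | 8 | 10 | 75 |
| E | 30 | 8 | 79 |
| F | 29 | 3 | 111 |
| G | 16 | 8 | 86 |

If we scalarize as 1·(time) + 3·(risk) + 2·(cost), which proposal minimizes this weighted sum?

A: 1·17 + 3·1 + 2·266 = 552
B: 1·24 + 3·3 + 2·181 = 395
C: 1·10 + 3·10 + 2·244 = 528
D: 1·8 + 3·10 + 2·75 = 188
E: 1·30 + 3·8 + 2·79 = 212
F: 1·29 + 3·3 + 2·111 = 260
G: 1·16 + 3·8 + 2·86 = 212
Lowest: D at 188.

D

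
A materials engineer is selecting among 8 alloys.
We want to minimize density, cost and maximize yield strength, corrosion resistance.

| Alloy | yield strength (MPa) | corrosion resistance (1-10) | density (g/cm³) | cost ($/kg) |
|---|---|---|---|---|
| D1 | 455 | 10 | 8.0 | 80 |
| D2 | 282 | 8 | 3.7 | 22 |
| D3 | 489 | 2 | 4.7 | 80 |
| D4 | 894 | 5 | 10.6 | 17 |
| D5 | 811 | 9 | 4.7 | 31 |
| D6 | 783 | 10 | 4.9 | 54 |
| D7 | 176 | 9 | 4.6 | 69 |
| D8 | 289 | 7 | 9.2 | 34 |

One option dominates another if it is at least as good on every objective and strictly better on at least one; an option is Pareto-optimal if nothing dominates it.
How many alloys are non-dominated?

5

D1: dominated by D6 (yield strength 783≥455, corrosion resistance 10≥10, density 4.9≤8.0, cost 54≤80).
D2: not dominated (best density).
D3: dominated by D5 (yield strength 811≥489, corrosion resistance 9≥2, density 4.7≤4.7, cost 31≤80).
D4: not dominated (best yield strength).
D5: not dominated.
D6: not dominated.
D7: not dominated.
D8: dominated by D5 (yield strength 811≥289, corrosion resistance 9≥7, density 4.7≤9.2, cost 31≤34).
Pareto-optimal: D2, D4, D5, D6, D7 → 5.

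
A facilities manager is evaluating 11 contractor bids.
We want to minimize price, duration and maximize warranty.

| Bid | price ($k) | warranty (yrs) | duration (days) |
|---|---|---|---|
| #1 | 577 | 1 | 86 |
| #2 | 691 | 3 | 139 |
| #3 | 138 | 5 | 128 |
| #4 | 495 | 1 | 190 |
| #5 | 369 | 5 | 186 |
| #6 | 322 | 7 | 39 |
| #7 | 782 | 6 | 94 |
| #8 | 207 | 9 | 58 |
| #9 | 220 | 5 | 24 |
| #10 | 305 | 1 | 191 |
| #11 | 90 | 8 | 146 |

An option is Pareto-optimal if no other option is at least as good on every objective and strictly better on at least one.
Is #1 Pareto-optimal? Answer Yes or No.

No

#6 vs #1: price 322≤577, warranty 7≥1, duration 39≤86 — #6 is at least as good on every objective and strictly better on at least one, so #6 dominates #1.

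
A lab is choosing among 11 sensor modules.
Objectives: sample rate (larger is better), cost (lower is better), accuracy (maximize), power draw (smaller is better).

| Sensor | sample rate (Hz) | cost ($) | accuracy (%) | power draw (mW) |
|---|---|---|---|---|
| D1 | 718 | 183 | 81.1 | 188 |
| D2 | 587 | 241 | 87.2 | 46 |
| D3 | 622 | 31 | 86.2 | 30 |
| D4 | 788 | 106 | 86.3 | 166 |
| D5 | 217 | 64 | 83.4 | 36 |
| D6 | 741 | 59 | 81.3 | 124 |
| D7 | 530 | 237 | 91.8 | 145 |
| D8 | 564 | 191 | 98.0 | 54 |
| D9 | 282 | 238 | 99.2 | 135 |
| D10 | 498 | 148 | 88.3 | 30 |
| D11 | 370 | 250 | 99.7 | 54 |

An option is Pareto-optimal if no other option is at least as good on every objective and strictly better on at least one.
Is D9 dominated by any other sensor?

No

D1: worse on accuracy (81.1 vs 99.2).
D2: worse on cost (241 vs 238).
D3: worse on accuracy (86.2 vs 99.2).
D4: worse on accuracy (86.3 vs 99.2).
D5: worse on sample rate (217 vs 282).
D6: worse on accuracy (81.3 vs 99.2).
D7: worse on accuracy (91.8 vs 99.2).
D8: worse on accuracy (98.0 vs 99.2).
D10: worse on accuracy (88.3 vs 99.2).
D11: worse on cost (250 vs 238).
No option is at least as good as D9 on every objective and strictly better on one.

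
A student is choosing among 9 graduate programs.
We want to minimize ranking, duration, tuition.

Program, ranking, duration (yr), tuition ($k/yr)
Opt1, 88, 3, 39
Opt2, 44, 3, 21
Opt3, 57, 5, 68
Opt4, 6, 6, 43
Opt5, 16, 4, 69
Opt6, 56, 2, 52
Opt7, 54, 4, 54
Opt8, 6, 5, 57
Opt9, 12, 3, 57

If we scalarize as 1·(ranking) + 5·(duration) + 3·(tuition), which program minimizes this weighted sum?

Opt1: 1·88 + 5·3 + 3·39 = 220
Opt2: 1·44 + 5·3 + 3·21 = 122
Opt3: 1·57 + 5·5 + 3·68 = 286
Opt4: 1·6 + 5·6 + 3·43 = 165
Opt5: 1·16 + 5·4 + 3·69 = 243
Opt6: 1·56 + 5·2 + 3·52 = 222
Opt7: 1·54 + 5·4 + 3·54 = 236
Opt8: 1·6 + 5·5 + 3·57 = 202
Opt9: 1·12 + 5·3 + 3·57 = 198
Lowest: Opt2 at 122.

Opt2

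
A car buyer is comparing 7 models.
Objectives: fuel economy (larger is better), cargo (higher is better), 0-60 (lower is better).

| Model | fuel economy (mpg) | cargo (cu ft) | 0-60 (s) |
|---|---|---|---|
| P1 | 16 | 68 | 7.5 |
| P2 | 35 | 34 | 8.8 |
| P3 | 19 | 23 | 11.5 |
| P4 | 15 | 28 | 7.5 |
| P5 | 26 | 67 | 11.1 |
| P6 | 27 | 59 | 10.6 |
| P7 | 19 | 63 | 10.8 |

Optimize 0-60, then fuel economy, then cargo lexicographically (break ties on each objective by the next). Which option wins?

First minimize 0-60: best is 7.5, kept {P1, P4}.
Then maximize fuel economy: best is 16, kept {P1}.

P1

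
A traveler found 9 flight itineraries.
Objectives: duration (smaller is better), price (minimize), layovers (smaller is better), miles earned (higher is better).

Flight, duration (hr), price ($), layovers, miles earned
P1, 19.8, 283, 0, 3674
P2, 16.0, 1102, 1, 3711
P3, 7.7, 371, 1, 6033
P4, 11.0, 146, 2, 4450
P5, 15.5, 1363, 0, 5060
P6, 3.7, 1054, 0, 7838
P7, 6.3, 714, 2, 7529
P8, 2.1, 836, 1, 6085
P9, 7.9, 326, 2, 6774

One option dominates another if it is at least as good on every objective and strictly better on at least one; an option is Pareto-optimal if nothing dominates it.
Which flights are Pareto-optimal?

P1: not dominated.
P2: dominated by P3 (duration 7.7≤16.0, price 371≤1102, layovers 1≤1, miles earned 6033≥3711).
P3: not dominated.
P4: not dominated (best price).
P5: dominated by P6 (duration 3.7≤15.5, price 1054≤1363, layovers 0≤0, miles earned 7838≥5060).
P6: not dominated (best miles earned).
P7: not dominated.
P8: not dominated (best duration).
P9: not dominated.

P1, P3, P4, P6, P7, P8, P9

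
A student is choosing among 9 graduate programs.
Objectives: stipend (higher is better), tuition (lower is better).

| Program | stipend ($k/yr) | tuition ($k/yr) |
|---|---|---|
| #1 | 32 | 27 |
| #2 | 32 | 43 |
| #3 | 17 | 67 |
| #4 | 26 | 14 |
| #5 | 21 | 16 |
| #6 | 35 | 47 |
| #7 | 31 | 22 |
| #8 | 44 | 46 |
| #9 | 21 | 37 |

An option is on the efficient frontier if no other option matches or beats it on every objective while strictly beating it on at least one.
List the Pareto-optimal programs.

#1: not dominated.
#2: dominated by #1 (stipend 32≥32, tuition 27≤43).
#3: dominated by #1 (stipend 32≥17, tuition 27≤67).
#4: not dominated (best tuition).
#5: dominated by #4 (stipend 26≥21, tuition 14≤16).
#6: dominated by #8 (stipend 44≥35, tuition 46≤47).
#7: not dominated.
#8: not dominated (best stipend).
#9: dominated by #1 (stipend 32≥21, tuition 27≤37).

#1, #4, #7, #8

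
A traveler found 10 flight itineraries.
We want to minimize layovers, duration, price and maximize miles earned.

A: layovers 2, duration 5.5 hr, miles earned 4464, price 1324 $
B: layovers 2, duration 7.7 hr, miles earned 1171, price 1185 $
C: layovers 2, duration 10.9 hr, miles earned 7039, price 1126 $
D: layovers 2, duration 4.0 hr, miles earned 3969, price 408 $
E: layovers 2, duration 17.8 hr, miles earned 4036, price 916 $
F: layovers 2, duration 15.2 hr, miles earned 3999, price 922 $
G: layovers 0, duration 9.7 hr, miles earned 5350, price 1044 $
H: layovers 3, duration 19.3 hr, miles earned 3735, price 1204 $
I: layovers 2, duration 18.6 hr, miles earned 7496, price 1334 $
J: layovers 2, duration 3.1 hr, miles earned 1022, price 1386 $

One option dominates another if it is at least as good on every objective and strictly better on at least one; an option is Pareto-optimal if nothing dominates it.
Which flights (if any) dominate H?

C: layovers 2≤3, duration 10.9≤19.3, miles earned 7039≥3735, price 1126≤1204 — dominates H.
D: layovers 2≤3, duration 4.0≤19.3, miles earned 3969≥3735, price 408≤1204 — dominates H.
E: layovers 2≤3, duration 17.8≤19.3, miles earned 4036≥3735, price 916≤1204 — dominates H.
F: layovers 2≤3, duration 15.2≤19.3, miles earned 3999≥3735, price 922≤1204 — dominates H.
G: layovers 0≤3, duration 9.7≤19.3, miles earned 5350≥3735, price 1044≤1204 — dominates H.
Others (A, B, I, J) are each worse than H on at least one objective.

C, D, E, F, G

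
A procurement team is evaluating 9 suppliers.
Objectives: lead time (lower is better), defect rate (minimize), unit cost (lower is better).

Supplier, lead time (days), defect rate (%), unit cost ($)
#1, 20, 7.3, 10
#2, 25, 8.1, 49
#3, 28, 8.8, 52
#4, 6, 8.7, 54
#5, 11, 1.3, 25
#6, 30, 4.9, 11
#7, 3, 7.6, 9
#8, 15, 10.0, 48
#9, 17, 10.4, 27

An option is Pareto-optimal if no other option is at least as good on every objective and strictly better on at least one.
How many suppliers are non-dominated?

4

#1: not dominated.
#2: dominated by #1 (lead time 20≤25, defect rate 7.3≤8.1, unit cost 10≤49).
#3: dominated by #1 (lead time 20≤28, defect rate 7.3≤8.8, unit cost 10≤52).
#4: dominated by #7 (lead time 3≤6, defect rate 7.6≤8.7, unit cost 9≤54).
#5: not dominated (best defect rate).
#6: not dominated.
#7: not dominated (best lead time).
#8: dominated by #5 (lead time 11≤15, defect rate 1.3≤10.0, unit cost 25≤48).
#9: dominated by #5 (lead time 11≤17, defect rate 1.3≤10.4, unit cost 25≤27).
Pareto-optimal: #1, #5, #6, #7 → 4.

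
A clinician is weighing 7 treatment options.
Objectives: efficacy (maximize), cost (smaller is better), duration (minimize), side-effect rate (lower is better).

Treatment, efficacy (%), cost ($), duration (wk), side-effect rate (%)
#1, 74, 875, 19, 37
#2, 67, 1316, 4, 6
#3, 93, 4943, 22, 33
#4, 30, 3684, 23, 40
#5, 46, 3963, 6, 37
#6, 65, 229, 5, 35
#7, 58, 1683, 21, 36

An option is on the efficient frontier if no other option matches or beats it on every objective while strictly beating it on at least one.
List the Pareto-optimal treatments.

#1, #2, #3, #6

#1: not dominated.
#2: not dominated (best duration).
#3: not dominated (best efficacy).
#4: dominated by #1 (efficacy 74≥30, cost 875≤3684, duration 19≤23, side-effect rate 37≤40).
#5: dominated by #2 (efficacy 67≥46, cost 1316≤3963, duration 4≤6, side-effect rate 6≤37).
#6: not dominated (best cost).
#7: dominated by #2 (efficacy 67≥58, cost 1316≤1683, duration 4≤21, side-effect rate 6≤36).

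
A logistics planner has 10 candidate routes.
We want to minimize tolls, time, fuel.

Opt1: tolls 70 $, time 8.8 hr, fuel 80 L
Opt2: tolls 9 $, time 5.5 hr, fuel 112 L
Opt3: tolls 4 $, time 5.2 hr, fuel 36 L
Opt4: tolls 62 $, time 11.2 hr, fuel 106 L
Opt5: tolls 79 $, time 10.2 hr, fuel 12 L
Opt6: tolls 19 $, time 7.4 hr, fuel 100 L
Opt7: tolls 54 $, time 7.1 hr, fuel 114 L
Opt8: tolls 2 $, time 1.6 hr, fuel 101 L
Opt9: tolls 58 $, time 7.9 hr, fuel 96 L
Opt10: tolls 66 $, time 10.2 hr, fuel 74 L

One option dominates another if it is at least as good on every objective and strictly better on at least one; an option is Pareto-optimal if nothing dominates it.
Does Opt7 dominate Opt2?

No

Opt7 vs Opt2: Opt7 is worse on tolls (54 vs 9), so it does not dominate Opt2.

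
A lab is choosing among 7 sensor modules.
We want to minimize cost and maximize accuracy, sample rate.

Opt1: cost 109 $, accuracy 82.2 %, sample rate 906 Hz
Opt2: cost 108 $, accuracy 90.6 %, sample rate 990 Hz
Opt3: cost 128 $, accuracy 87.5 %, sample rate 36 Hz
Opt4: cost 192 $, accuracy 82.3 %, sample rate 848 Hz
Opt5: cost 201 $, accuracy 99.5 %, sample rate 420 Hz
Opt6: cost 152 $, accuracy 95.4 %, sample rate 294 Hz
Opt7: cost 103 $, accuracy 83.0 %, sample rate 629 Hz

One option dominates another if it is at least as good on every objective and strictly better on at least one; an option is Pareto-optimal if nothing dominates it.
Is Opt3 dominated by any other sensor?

Opt2 vs Opt3: cost 108≤128, accuracy 90.6≥87.5, sample rate 990≥36 — Opt2 is at least as good on every objective and strictly better on at least one, so Opt2 dominates Opt3.

Yes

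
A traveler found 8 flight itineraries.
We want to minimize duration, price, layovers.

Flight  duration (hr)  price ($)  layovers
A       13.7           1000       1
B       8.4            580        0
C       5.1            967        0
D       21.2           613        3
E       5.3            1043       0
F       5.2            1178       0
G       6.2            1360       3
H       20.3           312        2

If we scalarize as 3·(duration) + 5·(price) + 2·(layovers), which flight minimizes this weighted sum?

A: 3·13.7 + 5·1000 + 2·1 = 5043.1
B: 3·8.4 + 5·580 + 2·0 = 2925.2
C: 3·5.1 + 5·967 + 2·0 = 4850.3
D: 3·21.2 + 5·613 + 2·3 = 3134.6
E: 3·5.3 + 5·1043 + 2·0 = 5230.9
F: 3·5.2 + 5·1178 + 2·0 = 5905.6
G: 3·6.2 + 5·1360 + 2·3 = 6824.6
H: 3·20.3 + 5·312 + 2·2 = 1624.9
Lowest: H at 1624.9.

H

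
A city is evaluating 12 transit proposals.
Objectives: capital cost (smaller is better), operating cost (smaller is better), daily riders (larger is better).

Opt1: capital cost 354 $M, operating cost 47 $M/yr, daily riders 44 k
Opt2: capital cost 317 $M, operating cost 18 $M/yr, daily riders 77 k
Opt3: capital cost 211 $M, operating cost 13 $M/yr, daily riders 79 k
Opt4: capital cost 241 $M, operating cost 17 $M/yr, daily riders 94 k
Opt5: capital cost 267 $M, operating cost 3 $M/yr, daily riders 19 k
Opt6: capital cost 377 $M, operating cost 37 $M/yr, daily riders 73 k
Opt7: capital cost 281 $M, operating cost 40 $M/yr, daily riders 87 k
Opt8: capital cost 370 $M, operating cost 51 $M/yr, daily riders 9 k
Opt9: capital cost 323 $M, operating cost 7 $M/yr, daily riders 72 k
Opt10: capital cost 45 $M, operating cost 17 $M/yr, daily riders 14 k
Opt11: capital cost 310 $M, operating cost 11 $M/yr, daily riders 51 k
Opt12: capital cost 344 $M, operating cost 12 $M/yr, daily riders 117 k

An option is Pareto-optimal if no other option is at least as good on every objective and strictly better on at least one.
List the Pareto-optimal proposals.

Opt3, Opt4, Opt5, Opt9, Opt10, Opt11, Opt12

Opt1: dominated by Opt2 (capital cost 317≤354, operating cost 18≤47, daily riders 77≥44).
Opt2: dominated by Opt3 (capital cost 211≤317, operating cost 13≤18, daily riders 79≥77).
Opt3: not dominated.
Opt4: not dominated.
Opt5: not dominated (best operating cost).
Opt6: dominated by Opt2 (capital cost 317≤377, operating cost 18≤37, daily riders 77≥73).
Opt7: dominated by Opt4 (capital cost 241≤281, operating cost 17≤40, daily riders 94≥87).
Opt8: dominated by Opt1 (capital cost 354≤370, operating cost 47≤51, daily riders 44≥9).
Opt9: not dominated.
Opt10: not dominated (best capital cost).
Opt11: not dominated.
Opt12: not dominated (best daily riders).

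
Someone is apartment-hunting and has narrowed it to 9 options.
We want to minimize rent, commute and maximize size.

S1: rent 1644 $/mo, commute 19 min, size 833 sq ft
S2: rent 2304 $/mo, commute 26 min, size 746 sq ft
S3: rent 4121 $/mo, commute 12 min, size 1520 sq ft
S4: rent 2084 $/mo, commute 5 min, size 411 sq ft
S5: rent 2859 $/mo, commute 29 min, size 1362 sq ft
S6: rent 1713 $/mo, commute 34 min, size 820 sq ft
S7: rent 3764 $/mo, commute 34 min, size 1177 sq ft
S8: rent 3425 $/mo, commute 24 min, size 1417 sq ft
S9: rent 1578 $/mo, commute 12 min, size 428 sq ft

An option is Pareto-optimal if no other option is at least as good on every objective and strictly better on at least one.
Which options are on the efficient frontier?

S1: not dominated.
S2: dominated by S1 (rent 1644≤2304, commute 19≤26, size 833≥746).
S3: not dominated (best size).
S4: not dominated (best commute).
S5: not dominated.
S6: dominated by S1 (rent 1644≤1713, commute 19≤34, size 833≥820).
S7: dominated by S5 (rent 2859≤3764, commute 29≤34, size 1362≥1177).
S8: not dominated.
S9: not dominated (best rent).

S1, S3, S4, S5, S8, S9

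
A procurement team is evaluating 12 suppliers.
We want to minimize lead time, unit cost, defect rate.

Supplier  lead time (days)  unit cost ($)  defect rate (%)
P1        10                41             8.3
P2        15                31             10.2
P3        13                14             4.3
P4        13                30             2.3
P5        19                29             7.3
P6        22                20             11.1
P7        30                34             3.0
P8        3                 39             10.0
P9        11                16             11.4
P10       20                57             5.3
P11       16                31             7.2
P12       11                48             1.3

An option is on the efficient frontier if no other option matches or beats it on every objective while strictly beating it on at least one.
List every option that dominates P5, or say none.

P3: lead time 13≤19, unit cost 14≤29, defect rate 4.3≤7.3 — dominates P5.
Others (P1, P2, P4, P6, P7, P8, P9, P10, P11, P12) are each worse than P5 on at least one objective.

P3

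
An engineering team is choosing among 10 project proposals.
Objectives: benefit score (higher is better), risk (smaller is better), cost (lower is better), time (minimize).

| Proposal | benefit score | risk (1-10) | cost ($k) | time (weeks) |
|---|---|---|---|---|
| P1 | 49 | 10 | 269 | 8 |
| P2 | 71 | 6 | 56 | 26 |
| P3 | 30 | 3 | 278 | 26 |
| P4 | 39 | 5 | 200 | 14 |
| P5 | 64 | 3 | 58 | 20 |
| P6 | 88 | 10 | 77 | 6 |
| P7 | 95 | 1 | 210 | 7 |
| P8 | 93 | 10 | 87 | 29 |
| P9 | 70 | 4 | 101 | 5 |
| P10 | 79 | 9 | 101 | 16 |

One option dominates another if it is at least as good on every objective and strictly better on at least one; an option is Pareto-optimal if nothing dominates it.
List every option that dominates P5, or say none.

none

P1: worse on benefit score (49 vs 64).
P2: worse on risk (6 vs 3).
P3: worse on benefit score (30 vs 64).
P4: worse on benefit score (39 vs 64).
P6: worse on risk (10 vs 3).
P7: worse on cost (210 vs 58).
P8: worse on risk (10 vs 3).
P9: worse on risk (4 vs 3).
P10: worse on risk (9 vs 3).
No option dominates P5.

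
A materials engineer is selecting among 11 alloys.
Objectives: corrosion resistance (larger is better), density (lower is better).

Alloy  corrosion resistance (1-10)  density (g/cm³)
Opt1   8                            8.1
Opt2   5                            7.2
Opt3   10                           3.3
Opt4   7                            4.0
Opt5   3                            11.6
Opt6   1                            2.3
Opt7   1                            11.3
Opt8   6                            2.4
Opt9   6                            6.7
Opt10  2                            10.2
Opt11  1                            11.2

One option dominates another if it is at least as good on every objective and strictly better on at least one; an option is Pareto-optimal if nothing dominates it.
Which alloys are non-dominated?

Opt1: dominated by Opt3 (corrosion resistance 10≥8, density 3.3≤8.1).
Opt2: dominated by Opt3 (corrosion resistance 10≥5, density 3.3≤7.2).
Opt3: not dominated (best corrosion resistance).
Opt4: dominated by Opt3 (corrosion resistance 10≥7, density 3.3≤4.0).
Opt5: dominated by Opt1 (corrosion resistance 8≥3, density 8.1≤11.6).
Opt6: not dominated (best density).
Opt7: dominated by Opt1 (corrosion resistance 8≥1, density 8.1≤11.3).
Opt8: not dominated.
Opt9: dominated by Opt3 (corrosion resistance 10≥6, density 3.3≤6.7).
Opt10: dominated by Opt1 (corrosion resistance 8≥2, density 8.1≤10.2).
Opt11: dominated by Opt1 (corrosion resistance 8≥1, density 8.1≤11.2).

Opt3, Opt6, Opt8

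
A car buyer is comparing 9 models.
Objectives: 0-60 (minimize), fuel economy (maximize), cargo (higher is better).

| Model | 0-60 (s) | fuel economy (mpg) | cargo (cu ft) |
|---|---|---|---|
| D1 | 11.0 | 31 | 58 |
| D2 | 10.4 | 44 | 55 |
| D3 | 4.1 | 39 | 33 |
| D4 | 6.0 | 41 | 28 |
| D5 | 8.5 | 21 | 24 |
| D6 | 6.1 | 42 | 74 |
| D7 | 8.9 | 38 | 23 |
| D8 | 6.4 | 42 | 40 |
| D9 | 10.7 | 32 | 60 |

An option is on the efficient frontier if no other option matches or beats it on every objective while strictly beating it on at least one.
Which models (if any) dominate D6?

none

D1: worse on 0-60 (11.0 vs 6.1).
D2: worse on 0-60 (10.4 vs 6.1).
D3: worse on fuel economy (39 vs 42).
D4: worse on fuel economy (41 vs 42).
D5: worse on 0-60 (8.5 vs 6.1).
D7: worse on 0-60 (8.9 vs 6.1).
D8: worse on 0-60 (6.4 vs 6.1).
D9: worse on 0-60 (10.7 vs 6.1).
No option dominates D6.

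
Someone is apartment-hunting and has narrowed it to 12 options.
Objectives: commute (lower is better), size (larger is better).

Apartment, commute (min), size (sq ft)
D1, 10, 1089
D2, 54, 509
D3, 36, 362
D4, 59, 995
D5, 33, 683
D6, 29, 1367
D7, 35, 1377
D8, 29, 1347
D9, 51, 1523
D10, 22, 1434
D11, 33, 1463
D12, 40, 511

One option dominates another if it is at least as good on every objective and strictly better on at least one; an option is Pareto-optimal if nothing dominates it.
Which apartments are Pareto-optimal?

D1, D9, D10, D11

D1: not dominated (best commute).
D2: dominated by D1 (commute 10≤54, size 1089≥509).
D3: dominated by D1 (commute 10≤36, size 1089≥362).
D4: dominated by D1 (commute 10≤59, size 1089≥995).
D5: dominated by D1 (commute 10≤33, size 1089≥683).
D6: dominated by D10 (commute 22≤29, size 1434≥1367).
D7: dominated by D10 (commute 22≤35, size 1434≥1377).
D8: dominated by D6 (commute 29≤29, size 1367≥1347).
D9: not dominated (best size).
D10: not dominated.
D11: not dominated.
D12: dominated by D1 (commute 10≤40, size 1089≥511).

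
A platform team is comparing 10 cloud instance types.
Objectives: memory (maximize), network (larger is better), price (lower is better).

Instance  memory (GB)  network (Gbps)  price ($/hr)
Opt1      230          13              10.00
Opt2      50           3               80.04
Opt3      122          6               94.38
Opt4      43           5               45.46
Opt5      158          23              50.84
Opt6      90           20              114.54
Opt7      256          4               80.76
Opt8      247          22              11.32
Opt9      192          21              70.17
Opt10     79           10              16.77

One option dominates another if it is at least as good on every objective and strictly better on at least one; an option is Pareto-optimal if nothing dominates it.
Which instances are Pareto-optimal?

Opt1, Opt5, Opt7, Opt8

Opt1: not dominated (best price).
Opt2: dominated by Opt1 (memory 230≥50, network 13≥3, price 10.00≤80.04).
Opt3: dominated by Opt1 (memory 230≥122, network 13≥6, price 10.00≤94.38).
Opt4: dominated by Opt1 (memory 230≥43, network 13≥5, price 10.00≤45.46).
Opt5: not dominated (best network).
Opt6: dominated by Opt5 (memory 158≥90, network 23≥20, price 50.84≤114.54).
Opt7: not dominated (best memory).
Opt8: not dominated.
Opt9: dominated by Opt8 (memory 247≥192, network 22≥21, price 11.32≤70.17).
Opt10: dominated by Opt1 (memory 230≥79, network 13≥10, price 10.00≤16.77).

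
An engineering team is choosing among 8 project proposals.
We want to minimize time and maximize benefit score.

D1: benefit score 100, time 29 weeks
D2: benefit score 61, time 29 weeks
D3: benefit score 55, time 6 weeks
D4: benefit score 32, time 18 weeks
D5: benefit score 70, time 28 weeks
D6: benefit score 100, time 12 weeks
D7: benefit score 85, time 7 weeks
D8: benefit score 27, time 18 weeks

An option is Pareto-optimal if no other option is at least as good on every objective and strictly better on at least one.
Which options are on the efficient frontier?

D3, D6, D7

D1: dominated by D6 (benefit score 100≥100, time 12≤29).
D2: dominated by D1 (benefit score 100≥61, time 29≤29).
D3: not dominated (best time).
D4: dominated by D3 (benefit score 55≥32, time 6≤18).
D5: dominated by D6 (benefit score 100≥70, time 12≤28).
D6: not dominated.
D7: not dominated.
D8: dominated by D3 (benefit score 55≥27, time 6≤18).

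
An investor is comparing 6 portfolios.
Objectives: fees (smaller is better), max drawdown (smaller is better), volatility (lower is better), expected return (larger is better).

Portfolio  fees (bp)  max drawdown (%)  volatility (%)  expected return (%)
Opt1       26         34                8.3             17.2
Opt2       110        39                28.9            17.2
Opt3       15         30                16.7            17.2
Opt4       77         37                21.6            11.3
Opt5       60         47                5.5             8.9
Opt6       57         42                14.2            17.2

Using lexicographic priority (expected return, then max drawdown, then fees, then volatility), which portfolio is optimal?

Opt3

First maximize expected return: best is 17.2, kept {Opt1, Opt2, Opt3, Opt6}.
Then minimize max drawdown: best is 30, kept {Opt3}.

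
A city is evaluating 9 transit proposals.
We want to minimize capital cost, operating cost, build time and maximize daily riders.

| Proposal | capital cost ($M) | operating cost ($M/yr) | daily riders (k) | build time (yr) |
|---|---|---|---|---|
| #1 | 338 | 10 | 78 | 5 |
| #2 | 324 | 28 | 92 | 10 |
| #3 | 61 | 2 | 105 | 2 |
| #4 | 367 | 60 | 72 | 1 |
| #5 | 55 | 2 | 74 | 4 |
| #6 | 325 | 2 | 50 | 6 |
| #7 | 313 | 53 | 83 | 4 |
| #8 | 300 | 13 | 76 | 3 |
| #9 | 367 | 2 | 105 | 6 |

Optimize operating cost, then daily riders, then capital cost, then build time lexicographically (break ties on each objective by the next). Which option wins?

#3

First minimize operating cost: best is 2, kept {#3, #5, #6, #9}.
Then maximize daily riders: best is 105, kept {#3, #9}.
Then minimize capital cost: best is 61, kept {#3}.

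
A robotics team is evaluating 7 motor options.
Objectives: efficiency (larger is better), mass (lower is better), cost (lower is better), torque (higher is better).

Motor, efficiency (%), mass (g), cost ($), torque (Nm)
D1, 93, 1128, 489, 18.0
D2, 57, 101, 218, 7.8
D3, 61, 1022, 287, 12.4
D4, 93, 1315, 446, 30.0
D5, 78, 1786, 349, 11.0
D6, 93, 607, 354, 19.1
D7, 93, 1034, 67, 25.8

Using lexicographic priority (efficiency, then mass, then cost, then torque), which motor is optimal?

First maximize efficiency: best is 93, kept {D1, D4, D6, D7}.
Then minimize mass: best is 607, kept {D6}.

D6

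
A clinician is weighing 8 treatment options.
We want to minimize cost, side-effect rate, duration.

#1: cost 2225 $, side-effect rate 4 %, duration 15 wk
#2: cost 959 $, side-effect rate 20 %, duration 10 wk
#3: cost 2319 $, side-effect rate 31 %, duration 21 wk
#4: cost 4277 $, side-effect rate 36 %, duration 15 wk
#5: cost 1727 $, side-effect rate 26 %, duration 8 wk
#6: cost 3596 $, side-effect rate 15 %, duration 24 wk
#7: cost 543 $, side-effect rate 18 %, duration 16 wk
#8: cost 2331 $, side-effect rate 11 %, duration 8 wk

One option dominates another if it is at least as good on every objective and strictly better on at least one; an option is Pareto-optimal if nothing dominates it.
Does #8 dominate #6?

#8 vs #6: cost 2331≤3596, side-effect rate 11≤15, duration 8≤24 — #8 is at least as good on every objective with at least one strict improvement.

Yes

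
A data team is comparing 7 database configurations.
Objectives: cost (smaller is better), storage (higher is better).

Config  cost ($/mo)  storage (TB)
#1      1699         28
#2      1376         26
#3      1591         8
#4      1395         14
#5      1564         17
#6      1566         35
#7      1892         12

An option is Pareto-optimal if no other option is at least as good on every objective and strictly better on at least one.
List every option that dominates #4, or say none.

#2

#2: cost 1376≤1395, storage 26≥14 — dominates #4.
Others (#1, #3, #5, #6, #7) are each worse than #4 on at least one objective.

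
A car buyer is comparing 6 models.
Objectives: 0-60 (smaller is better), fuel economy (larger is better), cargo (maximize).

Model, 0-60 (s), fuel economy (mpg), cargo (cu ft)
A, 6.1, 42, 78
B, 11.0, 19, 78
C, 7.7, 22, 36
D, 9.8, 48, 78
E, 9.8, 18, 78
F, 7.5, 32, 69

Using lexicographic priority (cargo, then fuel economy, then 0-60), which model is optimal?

First maximize cargo: best is 78, kept {A, B, D, E}.
Then maximize fuel economy: best is 48, kept {D}.

D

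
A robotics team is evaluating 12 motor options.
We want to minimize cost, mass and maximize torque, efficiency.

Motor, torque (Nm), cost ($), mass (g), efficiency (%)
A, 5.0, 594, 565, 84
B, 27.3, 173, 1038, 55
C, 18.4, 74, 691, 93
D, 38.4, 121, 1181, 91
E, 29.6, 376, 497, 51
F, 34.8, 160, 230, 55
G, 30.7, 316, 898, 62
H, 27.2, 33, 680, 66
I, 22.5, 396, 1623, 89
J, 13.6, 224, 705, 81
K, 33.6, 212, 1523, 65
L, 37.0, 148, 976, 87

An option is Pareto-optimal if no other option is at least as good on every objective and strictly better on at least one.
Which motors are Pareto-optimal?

A: not dominated.
B: dominated by F (torque 34.8≥27.3, cost 160≤173, mass 230≤1038, efficiency 55≥55).
C: not dominated (best efficiency).
D: not dominated (best torque).
E: dominated by F (torque 34.8≥29.6, cost 160≤376, mass 230≤497, efficiency 55≥51).
F: not dominated (best mass).
G: not dominated.
H: not dominated (best cost).
I: dominated by D (torque 38.4≥22.5, cost 121≤396, mass 1181≤1623, efficiency 91≥89).
J: dominated by C (torque 18.4≥13.6, cost 74≤224, mass 691≤705, efficiency 93≥81).
K: dominated by D (torque 38.4≥33.6, cost 121≤212, mass 1181≤1523, efficiency 91≥65).
L: not dominated.

A, C, D, F, G, H, L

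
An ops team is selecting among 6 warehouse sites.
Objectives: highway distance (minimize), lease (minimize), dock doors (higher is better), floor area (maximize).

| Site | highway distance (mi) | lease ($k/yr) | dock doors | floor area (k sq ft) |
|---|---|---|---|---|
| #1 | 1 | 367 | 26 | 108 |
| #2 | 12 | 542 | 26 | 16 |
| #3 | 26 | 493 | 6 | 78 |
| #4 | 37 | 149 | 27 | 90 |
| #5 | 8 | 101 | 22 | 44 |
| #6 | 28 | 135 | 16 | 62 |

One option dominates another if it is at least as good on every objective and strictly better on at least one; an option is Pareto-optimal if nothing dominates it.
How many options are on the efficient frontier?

4

#1: not dominated (best highway distance).
#2: dominated by #1 (highway distance 1≤12, lease 367≤542, dock doors 26≥26, floor area 108≥16).
#3: dominated by #1 (highway distance 1≤26, lease 367≤493, dock doors 26≥6, floor area 108≥78).
#4: not dominated (best dock doors).
#5: not dominated (best lease).
#6: not dominated.
Pareto-optimal: #1, #4, #5, #6 → 4.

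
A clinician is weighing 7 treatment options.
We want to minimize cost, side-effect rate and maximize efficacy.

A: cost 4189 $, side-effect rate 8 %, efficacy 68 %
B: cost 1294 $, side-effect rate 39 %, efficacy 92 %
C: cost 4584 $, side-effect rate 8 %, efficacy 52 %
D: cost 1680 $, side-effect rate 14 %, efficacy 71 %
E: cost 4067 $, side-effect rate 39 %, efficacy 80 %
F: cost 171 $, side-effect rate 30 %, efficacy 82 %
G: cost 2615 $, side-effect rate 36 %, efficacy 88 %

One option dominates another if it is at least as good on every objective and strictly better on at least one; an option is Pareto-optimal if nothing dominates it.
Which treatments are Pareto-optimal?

A: not dominated.
B: not dominated (best efficacy).
C: dominated by A (cost 4189≤4584, side-effect rate 8≤8, efficacy 68≥52).
D: not dominated.
E: dominated by B (cost 1294≤4067, side-effect rate 39≤39, efficacy 92≥80).
F: not dominated (best cost).
G: not dominated.

A, B, D, F, G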